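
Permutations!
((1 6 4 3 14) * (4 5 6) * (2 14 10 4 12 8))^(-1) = ((1 12 8 2 14)(3 10 4)(5 6))^(-1) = (1 14 2 8 12)(3 4 10)(5 6)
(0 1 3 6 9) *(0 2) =[1, 3, 0, 6, 4, 5, 9, 7, 8, 2] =(0 1 3 6 9 2)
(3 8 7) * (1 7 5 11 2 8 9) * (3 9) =(1 7 9)(2 8 5 11) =[0, 7, 8, 3, 4, 11, 6, 9, 5, 1, 10, 2]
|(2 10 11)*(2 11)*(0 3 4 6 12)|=10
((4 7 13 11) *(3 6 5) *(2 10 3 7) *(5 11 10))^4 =(2 10 4 13 11 7 6 5 3)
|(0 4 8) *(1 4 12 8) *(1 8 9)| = |(0 12 9 1 4 8)| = 6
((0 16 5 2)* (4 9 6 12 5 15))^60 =(0 12 4)(2 6 15)(5 9 16)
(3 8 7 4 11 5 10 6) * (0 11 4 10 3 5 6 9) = (0 11 6 5 3 8 7 10 9) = [11, 1, 2, 8, 4, 3, 5, 10, 7, 0, 9, 6]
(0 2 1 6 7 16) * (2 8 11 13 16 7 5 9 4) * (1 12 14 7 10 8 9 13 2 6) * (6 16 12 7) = (0 9 4 16)(2 7 10 8 11)(5 13 12 14 6) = [9, 1, 7, 3, 16, 13, 5, 10, 11, 4, 8, 2, 14, 12, 6, 15, 0]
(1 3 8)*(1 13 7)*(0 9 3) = (0 9 3 8 13 7 1) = [9, 0, 2, 8, 4, 5, 6, 1, 13, 3, 10, 11, 12, 7]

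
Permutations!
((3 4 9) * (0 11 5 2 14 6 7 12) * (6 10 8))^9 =((0 11 5 2 14 10 8 6 7 12)(3 4 9))^9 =(0 12 7 6 8 10 14 2 5 11)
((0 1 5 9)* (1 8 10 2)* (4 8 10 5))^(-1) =(0 9 5 8 4 1 2 10)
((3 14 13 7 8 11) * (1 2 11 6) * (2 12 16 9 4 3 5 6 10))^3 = ((1 12 16 9 4 3 14 13 7 8 10 2 11 5 6))^3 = (1 9 14 8 11)(2 6 16 3 7)(4 13 10 5 12)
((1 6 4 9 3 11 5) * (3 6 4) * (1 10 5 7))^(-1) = ((1 4 9 6 3 11 7)(5 10))^(-1) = (1 7 11 3 6 9 4)(5 10)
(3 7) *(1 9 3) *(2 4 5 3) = [0, 9, 4, 7, 5, 3, 6, 1, 8, 2] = (1 9 2 4 5 3 7)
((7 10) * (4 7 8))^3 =(4 8 10 7) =((4 7 10 8))^3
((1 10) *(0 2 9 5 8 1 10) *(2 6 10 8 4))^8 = ((0 6 10 8 1)(2 9 5 4))^8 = (0 8 6 1 10)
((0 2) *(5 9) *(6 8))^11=((0 2)(5 9)(6 8))^11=(0 2)(5 9)(6 8)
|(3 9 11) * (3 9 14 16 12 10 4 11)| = 8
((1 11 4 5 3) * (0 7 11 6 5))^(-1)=(0 4 11 7)(1 3 5 6)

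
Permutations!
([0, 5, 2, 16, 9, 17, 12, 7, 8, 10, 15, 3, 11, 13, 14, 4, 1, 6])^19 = (1 6 3 5 12 16 17 11)(4 15 10 9)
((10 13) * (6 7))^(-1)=(6 7)(10 13)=((6 7)(10 13))^(-1)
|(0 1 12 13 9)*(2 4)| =10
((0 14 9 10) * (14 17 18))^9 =(0 14)(9 17)(10 18)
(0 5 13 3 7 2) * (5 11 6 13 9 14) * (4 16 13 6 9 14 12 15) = [11, 1, 0, 7, 16, 14, 6, 2, 8, 12, 10, 9, 15, 3, 5, 4, 13] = (0 11 9 12 15 4 16 13 3 7 2)(5 14)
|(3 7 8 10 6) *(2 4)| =10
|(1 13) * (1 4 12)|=4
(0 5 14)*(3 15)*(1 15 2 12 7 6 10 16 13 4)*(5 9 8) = [9, 15, 12, 2, 1, 14, 10, 6, 5, 8, 16, 11, 7, 4, 0, 3, 13] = (0 9 8 5 14)(1 15 3 2 12 7 6 10 16 13 4)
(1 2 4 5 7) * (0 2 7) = (0 2 4 5)(1 7) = [2, 7, 4, 3, 5, 0, 6, 1]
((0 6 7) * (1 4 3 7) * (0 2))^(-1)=(0 2 7 3 4 1 6)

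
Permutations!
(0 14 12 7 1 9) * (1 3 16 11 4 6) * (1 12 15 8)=[14, 9, 2, 16, 6, 5, 12, 3, 1, 0, 10, 4, 7, 13, 15, 8, 11]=(0 14 15 8 1 9)(3 16 11 4 6 12 7)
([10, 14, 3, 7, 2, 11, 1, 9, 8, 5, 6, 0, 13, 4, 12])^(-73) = [9, 0, 12, 13, 14, 3, 11, 4, 8, 2, 5, 7, 6, 1, 10]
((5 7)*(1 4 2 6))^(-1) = ((1 4 2 6)(5 7))^(-1) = (1 6 2 4)(5 7)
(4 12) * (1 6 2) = (1 6 2)(4 12) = [0, 6, 1, 3, 12, 5, 2, 7, 8, 9, 10, 11, 4]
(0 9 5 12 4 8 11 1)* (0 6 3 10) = [9, 6, 2, 10, 8, 12, 3, 7, 11, 5, 0, 1, 4] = (0 9 5 12 4 8 11 1 6 3 10)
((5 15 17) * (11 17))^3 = (5 17 11 15)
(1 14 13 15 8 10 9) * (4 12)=(1 14 13 15 8 10 9)(4 12)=[0, 14, 2, 3, 12, 5, 6, 7, 10, 1, 9, 11, 4, 15, 13, 8]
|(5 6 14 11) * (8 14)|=5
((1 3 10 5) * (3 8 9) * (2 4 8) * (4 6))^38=(1 6 8 3 5 2 4 9 10)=((1 2 6 4 8 9 3 10 5))^38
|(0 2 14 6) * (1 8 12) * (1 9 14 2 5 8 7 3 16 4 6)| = |(0 5 8 12 9 14 1 7 3 16 4 6)| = 12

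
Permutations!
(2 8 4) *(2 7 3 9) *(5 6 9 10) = (2 8 4 7 3 10 5 6 9) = [0, 1, 8, 10, 7, 6, 9, 3, 4, 2, 5]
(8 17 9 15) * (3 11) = (3 11)(8 17 9 15) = [0, 1, 2, 11, 4, 5, 6, 7, 17, 15, 10, 3, 12, 13, 14, 8, 16, 9]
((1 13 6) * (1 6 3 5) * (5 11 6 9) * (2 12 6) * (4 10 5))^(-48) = (1 9 11 5 6 3 10 12 13 4 2) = ((1 13 3 11 2 12 6 9 4 10 5))^(-48)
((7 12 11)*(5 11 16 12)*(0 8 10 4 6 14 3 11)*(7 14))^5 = (0 7 4 8 5 6 10)(3 14 11)(12 16)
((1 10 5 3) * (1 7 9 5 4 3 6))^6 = ((1 10 4 3 7 9 5 6))^6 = (1 5 7 4)(3 10 6 9)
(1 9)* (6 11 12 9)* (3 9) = (1 6 11 12 3 9) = [0, 6, 2, 9, 4, 5, 11, 7, 8, 1, 10, 12, 3]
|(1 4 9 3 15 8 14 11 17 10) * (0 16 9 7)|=13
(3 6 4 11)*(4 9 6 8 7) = [0, 1, 2, 8, 11, 5, 9, 4, 7, 6, 10, 3] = (3 8 7 4 11)(6 9)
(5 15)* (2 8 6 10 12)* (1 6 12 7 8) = [0, 6, 1, 3, 4, 15, 10, 8, 12, 9, 7, 11, 2, 13, 14, 5] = (1 6 10 7 8 12 2)(5 15)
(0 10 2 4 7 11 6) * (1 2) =[10, 2, 4, 3, 7, 5, 0, 11, 8, 9, 1, 6] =(0 10 1 2 4 7 11 6)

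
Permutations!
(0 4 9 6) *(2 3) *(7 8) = (0 4 9 6)(2 3)(7 8) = [4, 1, 3, 2, 9, 5, 0, 8, 7, 6]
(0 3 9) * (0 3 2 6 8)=(0 2 6 8)(3 9)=[2, 1, 6, 9, 4, 5, 8, 7, 0, 3]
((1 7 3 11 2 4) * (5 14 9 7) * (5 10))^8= ((1 10 5 14 9 7 3 11 2 4))^8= (1 2 3 9 5)(4 11 7 14 10)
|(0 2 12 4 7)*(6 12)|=6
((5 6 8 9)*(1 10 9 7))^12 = ((1 10 9 5 6 8 7))^12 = (1 8 5 10 7 6 9)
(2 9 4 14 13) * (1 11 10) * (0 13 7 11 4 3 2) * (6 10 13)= (0 6 10 1 4 14 7 11 13)(2 9 3)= [6, 4, 9, 2, 14, 5, 10, 11, 8, 3, 1, 13, 12, 0, 7]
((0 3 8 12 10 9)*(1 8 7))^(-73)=((0 3 7 1 8 12 10 9))^(-73)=(0 9 10 12 8 1 7 3)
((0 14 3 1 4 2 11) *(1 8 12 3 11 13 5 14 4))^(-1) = (0 11 14 5 13 2 4)(3 12 8)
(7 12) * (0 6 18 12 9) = [6, 1, 2, 3, 4, 5, 18, 9, 8, 0, 10, 11, 7, 13, 14, 15, 16, 17, 12] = (0 6 18 12 7 9)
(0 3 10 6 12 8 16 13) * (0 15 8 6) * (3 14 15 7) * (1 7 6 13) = (0 14 15 8 16 1 7 3 10)(6 12 13) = [14, 7, 2, 10, 4, 5, 12, 3, 16, 9, 0, 11, 13, 6, 15, 8, 1]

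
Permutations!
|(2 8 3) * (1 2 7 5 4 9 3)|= |(1 2 8)(3 7 5 4 9)|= 15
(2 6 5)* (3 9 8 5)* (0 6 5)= (0 6 3 9 8)(2 5)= [6, 1, 5, 9, 4, 2, 3, 7, 0, 8]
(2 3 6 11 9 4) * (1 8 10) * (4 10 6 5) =(1 8 6 11 9 10)(2 3 5 4) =[0, 8, 3, 5, 2, 4, 11, 7, 6, 10, 1, 9]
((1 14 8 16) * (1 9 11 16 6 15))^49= ((1 14 8 6 15)(9 11 16))^49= (1 15 6 8 14)(9 11 16)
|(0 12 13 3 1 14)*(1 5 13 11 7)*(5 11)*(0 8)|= 10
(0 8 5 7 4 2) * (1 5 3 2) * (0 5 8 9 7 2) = [9, 8, 5, 0, 1, 2, 6, 4, 3, 7] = (0 9 7 4 1 8 3)(2 5)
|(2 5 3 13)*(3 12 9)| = 6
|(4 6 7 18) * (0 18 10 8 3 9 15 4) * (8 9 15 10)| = 6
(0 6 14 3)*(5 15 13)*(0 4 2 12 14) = (0 6)(2 12 14 3 4)(5 15 13) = [6, 1, 12, 4, 2, 15, 0, 7, 8, 9, 10, 11, 14, 5, 3, 13]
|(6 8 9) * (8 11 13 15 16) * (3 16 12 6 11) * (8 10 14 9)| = |(3 16 10 14 9 11 13 15 12 6)| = 10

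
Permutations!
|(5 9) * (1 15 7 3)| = 4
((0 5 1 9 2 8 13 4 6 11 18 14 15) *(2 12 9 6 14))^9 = ((0 5 1 6 11 18 2 8 13 4 14 15)(9 12))^9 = (0 4 2 6)(1 15 13 18)(5 14 8 11)(9 12)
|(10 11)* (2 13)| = |(2 13)(10 11)| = 2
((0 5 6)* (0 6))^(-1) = (6)(0 5)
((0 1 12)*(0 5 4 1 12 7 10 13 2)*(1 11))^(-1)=(0 2 13 10 7 1 11 4 5 12)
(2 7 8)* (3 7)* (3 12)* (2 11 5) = (2 12 3 7 8 11 5) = [0, 1, 12, 7, 4, 2, 6, 8, 11, 9, 10, 5, 3]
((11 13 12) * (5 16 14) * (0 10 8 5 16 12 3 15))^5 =(0 11 10 13 8 3 5 15 12)(14 16)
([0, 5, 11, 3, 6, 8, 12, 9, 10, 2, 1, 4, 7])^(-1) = [0, 10, 9, 3, 11, 1, 4, 12, 5, 7, 8, 2, 6]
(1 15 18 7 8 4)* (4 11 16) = (1 15 18 7 8 11 16 4) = [0, 15, 2, 3, 1, 5, 6, 8, 11, 9, 10, 16, 12, 13, 14, 18, 4, 17, 7]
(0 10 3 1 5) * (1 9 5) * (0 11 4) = (0 10 3 9 5 11 4) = [10, 1, 2, 9, 0, 11, 6, 7, 8, 5, 3, 4]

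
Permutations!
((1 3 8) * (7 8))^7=((1 3 7 8))^7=(1 8 7 3)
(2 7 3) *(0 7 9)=(0 7 3 2 9)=[7, 1, 9, 2, 4, 5, 6, 3, 8, 0]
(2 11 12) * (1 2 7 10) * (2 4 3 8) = (1 4 3 8 2 11 12 7 10) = [0, 4, 11, 8, 3, 5, 6, 10, 2, 9, 1, 12, 7]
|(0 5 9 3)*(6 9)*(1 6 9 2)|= 12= |(0 5 9 3)(1 6 2)|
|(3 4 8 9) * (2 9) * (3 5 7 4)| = 6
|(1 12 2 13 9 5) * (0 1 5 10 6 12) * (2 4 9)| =10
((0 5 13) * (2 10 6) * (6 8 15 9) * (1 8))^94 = (0 5 13)(1 9 10 15 2 8 6)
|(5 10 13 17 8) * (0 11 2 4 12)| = |(0 11 2 4 12)(5 10 13 17 8)| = 5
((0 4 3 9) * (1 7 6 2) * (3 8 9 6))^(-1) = (0 9 8 4)(1 2 6 3 7)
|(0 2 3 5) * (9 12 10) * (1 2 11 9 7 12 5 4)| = 12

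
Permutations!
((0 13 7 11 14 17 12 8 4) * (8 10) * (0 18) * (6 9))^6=((0 13 7 11 14 17 12 10 8 4 18)(6 9))^6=(0 12 13 10 7 8 11 4 14 18 17)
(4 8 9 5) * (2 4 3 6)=(2 4 8 9 5 3 6)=[0, 1, 4, 6, 8, 3, 2, 7, 9, 5]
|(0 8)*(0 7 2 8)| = |(2 8 7)| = 3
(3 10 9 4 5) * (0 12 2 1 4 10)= (0 12 2 1 4 5 3)(9 10)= [12, 4, 1, 0, 5, 3, 6, 7, 8, 10, 9, 11, 2]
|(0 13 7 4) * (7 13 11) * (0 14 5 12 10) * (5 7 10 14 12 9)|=12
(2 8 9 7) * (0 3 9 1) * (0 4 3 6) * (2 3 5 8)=(0 6)(1 4 5 8)(3 9 7)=[6, 4, 2, 9, 5, 8, 0, 3, 1, 7]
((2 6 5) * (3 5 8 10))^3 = ((2 6 8 10 3 5))^3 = (2 10)(3 6)(5 8)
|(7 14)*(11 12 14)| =|(7 11 12 14)| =4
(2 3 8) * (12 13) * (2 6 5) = (2 3 8 6 5)(12 13) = [0, 1, 3, 8, 4, 2, 5, 7, 6, 9, 10, 11, 13, 12]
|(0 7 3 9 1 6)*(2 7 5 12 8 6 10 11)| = |(0 5 12 8 6)(1 10 11 2 7 3 9)| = 35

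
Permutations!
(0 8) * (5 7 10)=(0 8)(5 7 10)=[8, 1, 2, 3, 4, 7, 6, 10, 0, 9, 5]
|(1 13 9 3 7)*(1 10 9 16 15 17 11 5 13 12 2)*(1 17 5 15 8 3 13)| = 7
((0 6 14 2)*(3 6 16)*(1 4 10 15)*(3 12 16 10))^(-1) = ((0 10 15 1 4 3 6 14 2)(12 16))^(-1) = (0 2 14 6 3 4 1 15 10)(12 16)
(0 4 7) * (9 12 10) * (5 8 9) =(0 4 7)(5 8 9 12 10) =[4, 1, 2, 3, 7, 8, 6, 0, 9, 12, 5, 11, 10]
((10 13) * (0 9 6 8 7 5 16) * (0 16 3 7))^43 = ((16)(0 9 6 8)(3 7 5)(10 13))^43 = (16)(0 8 6 9)(3 7 5)(10 13)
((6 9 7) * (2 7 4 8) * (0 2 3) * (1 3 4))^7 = (9)(4 8)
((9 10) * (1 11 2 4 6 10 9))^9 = (1 4)(2 10)(6 11)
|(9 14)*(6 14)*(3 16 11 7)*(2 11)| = 15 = |(2 11 7 3 16)(6 14 9)|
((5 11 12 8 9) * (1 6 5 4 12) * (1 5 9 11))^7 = ((1 6 9 4 12 8 11 5))^7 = (1 5 11 8 12 4 9 6)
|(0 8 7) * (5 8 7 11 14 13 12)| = |(0 7)(5 8 11 14 13 12)| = 6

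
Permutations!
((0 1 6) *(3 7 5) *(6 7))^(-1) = (0 6 3 5 7 1)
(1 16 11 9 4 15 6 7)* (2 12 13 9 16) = [0, 2, 12, 3, 15, 5, 7, 1, 8, 4, 10, 16, 13, 9, 14, 6, 11] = (1 2 12 13 9 4 15 6 7)(11 16)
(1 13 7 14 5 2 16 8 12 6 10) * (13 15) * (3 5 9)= (1 15 13 7 14 9 3 5 2 16 8 12 6 10)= [0, 15, 16, 5, 4, 2, 10, 14, 12, 3, 1, 11, 6, 7, 9, 13, 8]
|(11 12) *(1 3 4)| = |(1 3 4)(11 12)| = 6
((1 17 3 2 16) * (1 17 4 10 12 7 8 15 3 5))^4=((1 4 10 12 7 8 15 3 2 16 17 5))^4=(1 7 2)(3 5 12)(4 8 16)(10 15 17)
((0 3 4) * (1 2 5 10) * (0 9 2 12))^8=((0 3 4 9 2 5 10 1 12))^8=(0 12 1 10 5 2 9 4 3)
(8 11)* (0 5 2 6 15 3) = (0 5 2 6 15 3)(8 11) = [5, 1, 6, 0, 4, 2, 15, 7, 11, 9, 10, 8, 12, 13, 14, 3]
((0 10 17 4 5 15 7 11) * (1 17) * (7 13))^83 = (0 17 15 11 1 5 7 10 4 13)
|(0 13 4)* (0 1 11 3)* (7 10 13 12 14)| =10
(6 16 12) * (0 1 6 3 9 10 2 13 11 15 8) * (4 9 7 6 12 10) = (0 1 12 3 7 6 16 10 2 13 11 15 8)(4 9) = [1, 12, 13, 7, 9, 5, 16, 6, 0, 4, 2, 15, 3, 11, 14, 8, 10]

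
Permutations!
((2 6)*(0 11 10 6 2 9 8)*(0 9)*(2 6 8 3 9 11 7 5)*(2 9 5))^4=((0 7 2 6)(3 5 9)(8 11 10))^4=(3 5 9)(8 11 10)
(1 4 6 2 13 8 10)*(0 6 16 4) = [6, 0, 13, 3, 16, 5, 2, 7, 10, 9, 1, 11, 12, 8, 14, 15, 4] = (0 6 2 13 8 10 1)(4 16)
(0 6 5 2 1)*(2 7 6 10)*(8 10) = (0 8 10 2 1)(5 7 6) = [8, 0, 1, 3, 4, 7, 5, 6, 10, 9, 2]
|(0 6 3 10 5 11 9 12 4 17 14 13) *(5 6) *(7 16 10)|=45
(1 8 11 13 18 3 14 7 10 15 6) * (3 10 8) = [0, 3, 2, 14, 4, 5, 1, 8, 11, 9, 15, 13, 12, 18, 7, 6, 16, 17, 10] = (1 3 14 7 8 11 13 18 10 15 6)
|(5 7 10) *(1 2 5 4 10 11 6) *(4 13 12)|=12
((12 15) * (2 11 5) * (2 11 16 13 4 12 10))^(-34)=((2 16 13 4 12 15 10)(5 11))^(-34)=(2 16 13 4 12 15 10)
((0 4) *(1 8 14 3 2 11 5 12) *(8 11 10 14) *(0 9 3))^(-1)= (0 14 10 2 3 9 4)(1 12 5 11)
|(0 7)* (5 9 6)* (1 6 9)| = |(9)(0 7)(1 6 5)| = 6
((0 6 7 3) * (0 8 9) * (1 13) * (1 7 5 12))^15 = ((0 6 5 12 1 13 7 3 8 9))^15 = (0 13)(1 9)(3 5)(6 7)(8 12)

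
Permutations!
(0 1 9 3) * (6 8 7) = (0 1 9 3)(6 8 7) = [1, 9, 2, 0, 4, 5, 8, 6, 7, 3]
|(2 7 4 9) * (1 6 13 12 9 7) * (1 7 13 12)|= |(1 6 12 9 2 7 4 13)|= 8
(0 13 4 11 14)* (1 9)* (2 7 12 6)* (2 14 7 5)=[13, 9, 5, 3, 11, 2, 14, 12, 8, 1, 10, 7, 6, 4, 0]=(0 13 4 11 7 12 6 14)(1 9)(2 5)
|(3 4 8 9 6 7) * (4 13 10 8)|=|(3 13 10 8 9 6 7)|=7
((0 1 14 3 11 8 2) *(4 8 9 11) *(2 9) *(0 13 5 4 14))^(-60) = ((0 1)(2 13 5 4 8 9 11)(3 14))^(-60) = (14)(2 4 11 5 9 13 8)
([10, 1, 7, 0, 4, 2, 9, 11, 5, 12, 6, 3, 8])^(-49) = (0 5 10 2 6 7 9 11 12 3 8)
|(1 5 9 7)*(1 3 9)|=6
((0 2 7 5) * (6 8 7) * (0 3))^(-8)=(0 3 5 7 8 6 2)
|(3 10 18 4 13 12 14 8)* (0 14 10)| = 20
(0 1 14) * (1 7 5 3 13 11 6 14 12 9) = (0 7 5 3 13 11 6 14)(1 12 9) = [7, 12, 2, 13, 4, 3, 14, 5, 8, 1, 10, 6, 9, 11, 0]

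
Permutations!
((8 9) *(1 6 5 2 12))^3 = ((1 6 5 2 12)(8 9))^3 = (1 2 6 12 5)(8 9)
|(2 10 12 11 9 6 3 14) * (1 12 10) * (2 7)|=9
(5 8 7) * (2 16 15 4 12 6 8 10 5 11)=(2 16 15 4 12 6 8 7 11)(5 10)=[0, 1, 16, 3, 12, 10, 8, 11, 7, 9, 5, 2, 6, 13, 14, 4, 15]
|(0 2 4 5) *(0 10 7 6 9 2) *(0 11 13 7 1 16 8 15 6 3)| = |(0 11 13 7 3)(1 16 8 15 6 9 2 4 5 10)| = 10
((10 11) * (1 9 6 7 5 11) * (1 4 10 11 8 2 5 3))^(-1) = (11)(1 3 7 6 9)(2 8 5)(4 10)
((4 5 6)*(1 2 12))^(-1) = (1 12 2)(4 6 5)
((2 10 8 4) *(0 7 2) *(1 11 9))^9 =((0 7 2 10 8 4)(1 11 9))^9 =(11)(0 10)(2 4)(7 8)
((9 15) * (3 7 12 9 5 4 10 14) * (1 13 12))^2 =(1 12 15 4 14 7 13 9 5 10 3)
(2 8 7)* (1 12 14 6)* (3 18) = [0, 12, 8, 18, 4, 5, 1, 2, 7, 9, 10, 11, 14, 13, 6, 15, 16, 17, 3] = (1 12 14 6)(2 8 7)(3 18)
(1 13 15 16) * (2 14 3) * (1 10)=(1 13 15 16 10)(2 14 3)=[0, 13, 14, 2, 4, 5, 6, 7, 8, 9, 1, 11, 12, 15, 3, 16, 10]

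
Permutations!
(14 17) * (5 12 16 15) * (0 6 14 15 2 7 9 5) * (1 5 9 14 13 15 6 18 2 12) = [18, 5, 7, 3, 4, 1, 13, 14, 8, 9, 10, 11, 16, 15, 17, 0, 12, 6, 2] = (0 18 2 7 14 17 6 13 15)(1 5)(12 16)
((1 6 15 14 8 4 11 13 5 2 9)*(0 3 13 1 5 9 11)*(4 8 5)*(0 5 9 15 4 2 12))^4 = ((0 3 13 15 14 9 2 11 1 6 4 5 12))^4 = (0 14 1 12 15 11 5 13 2 4 3 9 6)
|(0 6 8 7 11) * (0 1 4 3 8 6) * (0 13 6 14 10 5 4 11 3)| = |(0 13 6 14 10 5 4)(1 11)(3 8 7)| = 42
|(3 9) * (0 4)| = 2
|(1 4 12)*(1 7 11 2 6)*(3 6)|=8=|(1 4 12 7 11 2 3 6)|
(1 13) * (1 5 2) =(1 13 5 2) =[0, 13, 1, 3, 4, 2, 6, 7, 8, 9, 10, 11, 12, 5]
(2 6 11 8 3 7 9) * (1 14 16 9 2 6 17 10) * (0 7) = (0 7 2 17 10 1 14 16 9 6 11 8 3) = [7, 14, 17, 0, 4, 5, 11, 2, 3, 6, 1, 8, 12, 13, 16, 15, 9, 10]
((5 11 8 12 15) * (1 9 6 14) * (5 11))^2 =(1 6)(8 15)(9 14)(11 12)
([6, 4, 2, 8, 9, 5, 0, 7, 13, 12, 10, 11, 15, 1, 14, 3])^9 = [6, 4, 2, 8, 9, 5, 0, 7, 13, 12, 10, 11, 15, 1, 14, 3]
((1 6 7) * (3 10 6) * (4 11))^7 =((1 3 10 6 7)(4 11))^7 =(1 10 7 3 6)(4 11)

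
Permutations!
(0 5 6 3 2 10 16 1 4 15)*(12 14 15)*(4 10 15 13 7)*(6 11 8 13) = [5, 10, 15, 2, 12, 11, 3, 4, 13, 9, 16, 8, 14, 7, 6, 0, 1] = (0 5 11 8 13 7 4 12 14 6 3 2 15)(1 10 16)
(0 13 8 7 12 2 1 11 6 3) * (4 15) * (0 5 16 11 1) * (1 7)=(0 13 8 1 7 12 2)(3 5 16 11 6)(4 15)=[13, 7, 0, 5, 15, 16, 3, 12, 1, 9, 10, 6, 2, 8, 14, 4, 11]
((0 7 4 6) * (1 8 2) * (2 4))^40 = (0 4 1 7 6 8 2)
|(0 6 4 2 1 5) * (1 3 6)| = 12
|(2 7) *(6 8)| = |(2 7)(6 8)| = 2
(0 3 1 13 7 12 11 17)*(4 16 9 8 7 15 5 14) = (0 3 1 13 15 5 14 4 16 9 8 7 12 11 17) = [3, 13, 2, 1, 16, 14, 6, 12, 7, 8, 10, 17, 11, 15, 4, 5, 9, 0]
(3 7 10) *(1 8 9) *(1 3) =(1 8 9 3 7 10) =[0, 8, 2, 7, 4, 5, 6, 10, 9, 3, 1]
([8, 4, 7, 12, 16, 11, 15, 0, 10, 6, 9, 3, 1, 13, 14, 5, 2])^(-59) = [8, 4, 7, 12, 16, 11, 15, 0, 10, 6, 9, 3, 1, 13, 14, 5, 2]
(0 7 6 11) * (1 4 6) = (0 7 1 4 6 11) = [7, 4, 2, 3, 6, 5, 11, 1, 8, 9, 10, 0]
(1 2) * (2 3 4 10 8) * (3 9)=(1 9 3 4 10 8 2)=[0, 9, 1, 4, 10, 5, 6, 7, 2, 3, 8]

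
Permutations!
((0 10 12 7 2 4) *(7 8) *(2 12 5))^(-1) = ((0 10 5 2 4)(7 12 8))^(-1) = (0 4 2 5 10)(7 8 12)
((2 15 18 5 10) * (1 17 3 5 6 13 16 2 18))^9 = (1 2 13 18 5 17 15 16 6 10 3) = ((1 17 3 5 10 18 6 13 16 2 15))^9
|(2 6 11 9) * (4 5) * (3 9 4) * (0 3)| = |(0 3 9 2 6 11 4 5)| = 8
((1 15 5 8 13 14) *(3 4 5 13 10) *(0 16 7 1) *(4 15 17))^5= ((0 16 7 1 17 4 5 8 10 3 15 13 14))^5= (0 4 15 7 8 14 17 3 16 5 13 1 10)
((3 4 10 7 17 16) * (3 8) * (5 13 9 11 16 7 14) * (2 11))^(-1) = ((2 11 16 8 3 4 10 14 5 13 9)(7 17))^(-1) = (2 9 13 5 14 10 4 3 8 16 11)(7 17)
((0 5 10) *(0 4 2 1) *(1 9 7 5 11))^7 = (0 11 1)(2 9 7 5 10 4)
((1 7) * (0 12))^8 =((0 12)(1 7))^8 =(12)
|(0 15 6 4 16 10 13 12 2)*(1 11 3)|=9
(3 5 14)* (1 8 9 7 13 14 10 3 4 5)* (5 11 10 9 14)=(1 8 14 4 11 10 3)(5 9 7 13)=[0, 8, 2, 1, 11, 9, 6, 13, 14, 7, 3, 10, 12, 5, 4]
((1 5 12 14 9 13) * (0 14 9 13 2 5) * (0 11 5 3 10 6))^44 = ((0 14 13 1 11 5 12 9 2 3 10 6))^44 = (0 2 11)(1 6 9)(3 5 14)(10 12 13)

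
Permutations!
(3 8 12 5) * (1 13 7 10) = (1 13 7 10)(3 8 12 5) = [0, 13, 2, 8, 4, 3, 6, 10, 12, 9, 1, 11, 5, 7]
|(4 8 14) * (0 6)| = |(0 6)(4 8 14)| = 6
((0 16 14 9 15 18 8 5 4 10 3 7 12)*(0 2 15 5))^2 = (0 14 5 10 7 2 18)(3 12 15 8 16 9 4)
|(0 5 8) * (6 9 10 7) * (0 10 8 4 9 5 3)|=14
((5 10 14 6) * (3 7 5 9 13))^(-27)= (3 6 5 13 14 7 9 10)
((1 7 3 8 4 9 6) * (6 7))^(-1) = (1 6)(3 7 9 4 8) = ((1 6)(3 8 4 9 7))^(-1)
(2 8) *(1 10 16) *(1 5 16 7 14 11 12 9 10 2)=[0, 2, 8, 3, 4, 16, 6, 14, 1, 10, 7, 12, 9, 13, 11, 15, 5]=(1 2 8)(5 16)(7 14 11 12 9 10)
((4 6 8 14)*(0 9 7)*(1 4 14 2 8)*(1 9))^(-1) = (14)(0 7 9 6 4 1)(2 8)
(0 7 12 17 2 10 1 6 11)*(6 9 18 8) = (0 7 12 17 2 10 1 9 18 8 6 11) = [7, 9, 10, 3, 4, 5, 11, 12, 6, 18, 1, 0, 17, 13, 14, 15, 16, 2, 8]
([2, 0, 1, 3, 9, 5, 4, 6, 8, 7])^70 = [2, 0, 1, 3, 7, 5, 9, 4, 8, 6]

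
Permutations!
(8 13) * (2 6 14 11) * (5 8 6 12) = (2 12 5 8 13 6 14 11) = [0, 1, 12, 3, 4, 8, 14, 7, 13, 9, 10, 2, 5, 6, 11]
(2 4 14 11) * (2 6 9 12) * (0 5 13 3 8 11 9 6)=(0 5 13 3 8 11)(2 4 14 9 12)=[5, 1, 4, 8, 14, 13, 6, 7, 11, 12, 10, 0, 2, 3, 9]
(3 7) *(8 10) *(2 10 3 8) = [0, 1, 10, 7, 4, 5, 6, 8, 3, 9, 2] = (2 10)(3 7 8)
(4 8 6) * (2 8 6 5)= (2 8 5)(4 6)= [0, 1, 8, 3, 6, 2, 4, 7, 5]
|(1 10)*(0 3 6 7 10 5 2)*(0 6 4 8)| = 12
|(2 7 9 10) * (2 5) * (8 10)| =|(2 7 9 8 10 5)| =6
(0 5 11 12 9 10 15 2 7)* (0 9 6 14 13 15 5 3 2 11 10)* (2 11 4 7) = (0 3 11 12 6 14 13 15 4 7 9)(5 10) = [3, 1, 2, 11, 7, 10, 14, 9, 8, 0, 5, 12, 6, 15, 13, 4]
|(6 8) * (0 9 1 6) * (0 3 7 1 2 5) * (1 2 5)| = 6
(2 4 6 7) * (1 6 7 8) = (1 6 8)(2 4 7) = [0, 6, 4, 3, 7, 5, 8, 2, 1]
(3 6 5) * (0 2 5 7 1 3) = [2, 3, 5, 6, 4, 0, 7, 1] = (0 2 5)(1 3 6 7)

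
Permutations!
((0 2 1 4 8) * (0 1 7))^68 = ((0 2 7)(1 4 8))^68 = (0 7 2)(1 8 4)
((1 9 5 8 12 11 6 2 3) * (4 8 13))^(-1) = ((1 9 5 13 4 8 12 11 6 2 3))^(-1) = (1 3 2 6 11 12 8 4 13 5 9)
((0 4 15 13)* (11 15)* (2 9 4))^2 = ((0 2 9 4 11 15 13))^2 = (0 9 11 13 2 4 15)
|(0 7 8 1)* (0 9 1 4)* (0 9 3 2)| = 8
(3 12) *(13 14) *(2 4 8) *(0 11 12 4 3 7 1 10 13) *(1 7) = [11, 10, 3, 4, 8, 5, 6, 7, 2, 9, 13, 12, 1, 14, 0] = (0 11 12 1 10 13 14)(2 3 4 8)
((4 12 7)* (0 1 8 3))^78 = ((0 1 8 3)(4 12 7))^78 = (12)(0 8)(1 3)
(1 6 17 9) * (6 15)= [0, 15, 2, 3, 4, 5, 17, 7, 8, 1, 10, 11, 12, 13, 14, 6, 16, 9]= (1 15 6 17 9)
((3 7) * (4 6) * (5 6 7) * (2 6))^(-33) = (2 7)(3 6)(4 5)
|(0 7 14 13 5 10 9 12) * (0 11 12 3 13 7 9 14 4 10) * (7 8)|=10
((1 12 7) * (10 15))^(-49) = (1 7 12)(10 15)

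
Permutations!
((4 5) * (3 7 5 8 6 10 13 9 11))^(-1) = (3 11 9 13 10 6 8 4 5 7)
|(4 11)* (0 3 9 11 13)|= 6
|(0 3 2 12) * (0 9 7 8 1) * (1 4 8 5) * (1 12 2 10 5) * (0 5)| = 30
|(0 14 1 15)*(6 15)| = 5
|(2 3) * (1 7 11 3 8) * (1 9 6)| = 8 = |(1 7 11 3 2 8 9 6)|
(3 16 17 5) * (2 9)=[0, 1, 9, 16, 4, 3, 6, 7, 8, 2, 10, 11, 12, 13, 14, 15, 17, 5]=(2 9)(3 16 17 5)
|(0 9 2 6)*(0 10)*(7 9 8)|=7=|(0 8 7 9 2 6 10)|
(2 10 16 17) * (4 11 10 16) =[0, 1, 16, 3, 11, 5, 6, 7, 8, 9, 4, 10, 12, 13, 14, 15, 17, 2] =(2 16 17)(4 11 10)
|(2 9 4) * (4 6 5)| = 5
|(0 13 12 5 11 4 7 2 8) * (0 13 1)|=|(0 1)(2 8 13 12 5 11 4 7)|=8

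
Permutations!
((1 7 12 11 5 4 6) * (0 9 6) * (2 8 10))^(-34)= ((0 9 6 1 7 12 11 5 4)(2 8 10))^(-34)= (0 6 7 11 4 9 1 12 5)(2 10 8)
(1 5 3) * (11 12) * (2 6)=[0, 5, 6, 1, 4, 3, 2, 7, 8, 9, 10, 12, 11]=(1 5 3)(2 6)(11 12)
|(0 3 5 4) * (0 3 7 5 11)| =6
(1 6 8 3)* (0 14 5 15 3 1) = [14, 6, 2, 0, 4, 15, 8, 7, 1, 9, 10, 11, 12, 13, 5, 3] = (0 14 5 15 3)(1 6 8)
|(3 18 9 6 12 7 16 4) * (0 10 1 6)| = |(0 10 1 6 12 7 16 4 3 18 9)| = 11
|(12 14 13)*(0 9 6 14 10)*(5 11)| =14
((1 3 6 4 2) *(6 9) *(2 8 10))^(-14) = ((1 3 9 6 4 8 10 2))^(-14) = (1 9 4 10)(2 3 6 8)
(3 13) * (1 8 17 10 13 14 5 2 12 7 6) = (1 8 17 10 13 3 14 5 2 12 7 6) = [0, 8, 12, 14, 4, 2, 1, 6, 17, 9, 13, 11, 7, 3, 5, 15, 16, 10]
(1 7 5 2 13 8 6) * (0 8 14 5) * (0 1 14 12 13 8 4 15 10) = [4, 7, 8, 3, 15, 2, 14, 1, 6, 9, 0, 11, 13, 12, 5, 10] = (0 4 15 10)(1 7)(2 8 6 14 5)(12 13)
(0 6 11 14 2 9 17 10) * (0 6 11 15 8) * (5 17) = (0 11 14 2 9 5 17 10 6 15 8) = [11, 1, 9, 3, 4, 17, 15, 7, 0, 5, 6, 14, 12, 13, 2, 8, 16, 10]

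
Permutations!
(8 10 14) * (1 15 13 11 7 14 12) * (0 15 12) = (0 15 13 11 7 14 8 10)(1 12) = [15, 12, 2, 3, 4, 5, 6, 14, 10, 9, 0, 7, 1, 11, 8, 13]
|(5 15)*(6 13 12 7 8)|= |(5 15)(6 13 12 7 8)|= 10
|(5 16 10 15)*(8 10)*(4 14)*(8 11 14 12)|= |(4 12 8 10 15 5 16 11 14)|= 9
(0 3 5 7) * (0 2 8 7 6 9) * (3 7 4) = (0 7 2 8 4 3 5 6 9) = [7, 1, 8, 5, 3, 6, 9, 2, 4, 0]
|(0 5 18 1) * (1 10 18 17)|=|(0 5 17 1)(10 18)|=4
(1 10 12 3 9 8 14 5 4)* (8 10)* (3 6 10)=[0, 8, 2, 9, 1, 4, 10, 7, 14, 3, 12, 11, 6, 13, 5]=(1 8 14 5 4)(3 9)(6 10 12)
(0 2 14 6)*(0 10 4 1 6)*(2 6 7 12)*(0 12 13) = [6, 7, 14, 3, 1, 5, 10, 13, 8, 9, 4, 11, 2, 0, 12] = (0 6 10 4 1 7 13)(2 14 12)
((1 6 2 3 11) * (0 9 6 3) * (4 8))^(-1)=((0 9 6 2)(1 3 11)(4 8))^(-1)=(0 2 6 9)(1 11 3)(4 8)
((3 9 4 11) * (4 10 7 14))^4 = (3 14 9 4 10 11 7)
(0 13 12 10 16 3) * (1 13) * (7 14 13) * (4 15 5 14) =(0 1 7 4 15 5 14 13 12 10 16 3) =[1, 7, 2, 0, 15, 14, 6, 4, 8, 9, 16, 11, 10, 12, 13, 5, 3]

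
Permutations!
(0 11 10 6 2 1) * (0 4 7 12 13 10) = (0 11)(1 4 7 12 13 10 6 2) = [11, 4, 1, 3, 7, 5, 2, 12, 8, 9, 6, 0, 13, 10]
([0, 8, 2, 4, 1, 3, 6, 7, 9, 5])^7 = (1 8 9 5 3 4)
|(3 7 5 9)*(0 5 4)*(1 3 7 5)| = 7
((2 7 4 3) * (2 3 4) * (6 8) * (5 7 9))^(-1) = (2 7 5 9)(6 8)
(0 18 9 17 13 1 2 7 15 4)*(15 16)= (0 18 9 17 13 1 2 7 16 15 4)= [18, 2, 7, 3, 0, 5, 6, 16, 8, 17, 10, 11, 12, 1, 14, 4, 15, 13, 9]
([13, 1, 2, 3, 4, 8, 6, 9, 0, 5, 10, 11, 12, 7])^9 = (0 9)(5 13)(7 8)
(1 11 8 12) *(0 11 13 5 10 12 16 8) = [11, 13, 2, 3, 4, 10, 6, 7, 16, 9, 12, 0, 1, 5, 14, 15, 8] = (0 11)(1 13 5 10 12)(8 16)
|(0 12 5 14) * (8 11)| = 4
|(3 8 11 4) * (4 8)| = 2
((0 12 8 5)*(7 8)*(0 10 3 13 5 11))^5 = (3 13 5 10)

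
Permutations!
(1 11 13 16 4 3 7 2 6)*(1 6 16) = (1 11 13)(2 16 4 3 7) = [0, 11, 16, 7, 3, 5, 6, 2, 8, 9, 10, 13, 12, 1, 14, 15, 4]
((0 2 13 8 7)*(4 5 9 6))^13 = ((0 2 13 8 7)(4 5 9 6))^13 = (0 8 2 7 13)(4 5 9 6)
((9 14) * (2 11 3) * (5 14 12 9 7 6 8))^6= (5 14 7 6 8)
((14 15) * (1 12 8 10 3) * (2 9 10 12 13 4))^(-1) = ((1 13 4 2 9 10 3)(8 12)(14 15))^(-1) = (1 3 10 9 2 4 13)(8 12)(14 15)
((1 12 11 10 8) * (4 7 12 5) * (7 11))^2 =((1 5 4 11 10 8)(7 12))^2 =(12)(1 4 10)(5 11 8)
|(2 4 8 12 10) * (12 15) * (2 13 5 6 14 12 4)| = 6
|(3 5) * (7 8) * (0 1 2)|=6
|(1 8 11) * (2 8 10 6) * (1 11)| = |(11)(1 10 6 2 8)| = 5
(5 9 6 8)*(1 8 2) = (1 8 5 9 6 2) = [0, 8, 1, 3, 4, 9, 2, 7, 5, 6]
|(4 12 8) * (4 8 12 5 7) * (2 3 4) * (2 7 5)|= |(12)(2 3 4)|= 3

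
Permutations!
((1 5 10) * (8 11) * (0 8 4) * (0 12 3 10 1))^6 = (0 10 3 12 4 11 8)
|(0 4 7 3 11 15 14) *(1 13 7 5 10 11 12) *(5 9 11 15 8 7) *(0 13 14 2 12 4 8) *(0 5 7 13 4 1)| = 15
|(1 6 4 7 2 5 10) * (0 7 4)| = |(0 7 2 5 10 1 6)| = 7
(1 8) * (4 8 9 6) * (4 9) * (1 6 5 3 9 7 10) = [0, 4, 2, 9, 8, 3, 7, 10, 6, 5, 1] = (1 4 8 6 7 10)(3 9 5)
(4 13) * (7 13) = (4 7 13) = [0, 1, 2, 3, 7, 5, 6, 13, 8, 9, 10, 11, 12, 4]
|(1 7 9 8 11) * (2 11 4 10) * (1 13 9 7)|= 7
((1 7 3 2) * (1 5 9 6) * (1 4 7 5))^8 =((1 5 9 6 4 7 3 2))^8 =(9)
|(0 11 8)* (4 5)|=6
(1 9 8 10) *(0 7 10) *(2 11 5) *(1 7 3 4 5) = (0 3 4 5 2 11 1 9 8)(7 10) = [3, 9, 11, 4, 5, 2, 6, 10, 0, 8, 7, 1]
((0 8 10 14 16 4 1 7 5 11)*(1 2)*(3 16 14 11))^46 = ((0 8 10 11)(1 7 5 3 16 4 2))^46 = (0 10)(1 16 7 4 5 2 3)(8 11)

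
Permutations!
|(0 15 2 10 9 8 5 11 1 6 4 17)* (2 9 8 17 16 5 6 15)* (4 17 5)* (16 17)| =|(0 2 10 8 6 16 4 17)(1 15 9 5 11)| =40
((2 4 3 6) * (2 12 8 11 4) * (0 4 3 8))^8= ((0 4 8 11 3 6 12))^8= (0 4 8 11 3 6 12)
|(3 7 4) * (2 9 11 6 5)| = 15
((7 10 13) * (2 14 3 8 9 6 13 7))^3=(2 8 13 3 6 14 9)(7 10)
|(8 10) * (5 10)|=|(5 10 8)|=3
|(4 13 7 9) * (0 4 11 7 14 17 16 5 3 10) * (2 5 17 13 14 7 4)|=30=|(0 2 5 3 10)(4 14 13 7 9 11)(16 17)|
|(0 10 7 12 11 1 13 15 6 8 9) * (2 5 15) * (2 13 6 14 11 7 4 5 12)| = 33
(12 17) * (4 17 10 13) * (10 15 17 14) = (4 14 10 13)(12 15 17) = [0, 1, 2, 3, 14, 5, 6, 7, 8, 9, 13, 11, 15, 4, 10, 17, 16, 12]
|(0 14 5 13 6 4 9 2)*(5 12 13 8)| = 8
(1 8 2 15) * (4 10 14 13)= (1 8 2 15)(4 10 14 13)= [0, 8, 15, 3, 10, 5, 6, 7, 2, 9, 14, 11, 12, 4, 13, 1]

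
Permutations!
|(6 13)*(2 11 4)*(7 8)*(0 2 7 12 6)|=|(0 2 11 4 7 8 12 6 13)|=9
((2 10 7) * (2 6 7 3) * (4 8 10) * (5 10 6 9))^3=((2 4 8 6 7 9 5 10 3))^3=(2 6 5)(3 8 9)(4 7 10)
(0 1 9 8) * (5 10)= [1, 9, 2, 3, 4, 10, 6, 7, 0, 8, 5]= (0 1 9 8)(5 10)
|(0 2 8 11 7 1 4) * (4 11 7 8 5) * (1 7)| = |(0 2 5 4)(1 11 8)| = 12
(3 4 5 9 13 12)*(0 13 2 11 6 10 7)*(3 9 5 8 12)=(0 13 3 4 8 12 9 2 11 6 10 7)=[13, 1, 11, 4, 8, 5, 10, 0, 12, 2, 7, 6, 9, 3]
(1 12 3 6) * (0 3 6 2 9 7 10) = [3, 12, 9, 2, 4, 5, 1, 10, 8, 7, 0, 11, 6] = (0 3 2 9 7 10)(1 12 6)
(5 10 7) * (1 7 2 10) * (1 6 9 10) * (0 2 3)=(0 2 1 7 5 6 9 10 3)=[2, 7, 1, 0, 4, 6, 9, 5, 8, 10, 3]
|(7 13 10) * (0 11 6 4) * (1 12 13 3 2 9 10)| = 60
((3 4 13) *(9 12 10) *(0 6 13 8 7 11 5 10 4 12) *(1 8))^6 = (0 1 9 4 10 12 5 3 11 13 7 6 8)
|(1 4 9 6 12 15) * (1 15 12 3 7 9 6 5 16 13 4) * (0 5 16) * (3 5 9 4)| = 9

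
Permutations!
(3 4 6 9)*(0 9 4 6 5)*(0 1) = [9, 0, 2, 6, 5, 1, 4, 7, 8, 3] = (0 9 3 6 4 5 1)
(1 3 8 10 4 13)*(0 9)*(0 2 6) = (0 9 2 6)(1 3 8 10 4 13) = [9, 3, 6, 8, 13, 5, 0, 7, 10, 2, 4, 11, 12, 1]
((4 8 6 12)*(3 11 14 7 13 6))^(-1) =(3 8 4 12 6 13 7 14 11)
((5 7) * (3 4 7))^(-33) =(3 5 7 4)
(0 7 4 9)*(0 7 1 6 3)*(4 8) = (0 1 6 3)(4 9 7 8) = [1, 6, 2, 0, 9, 5, 3, 8, 4, 7]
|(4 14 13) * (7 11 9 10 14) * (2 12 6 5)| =28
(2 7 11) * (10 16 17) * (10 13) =[0, 1, 7, 3, 4, 5, 6, 11, 8, 9, 16, 2, 12, 10, 14, 15, 17, 13] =(2 7 11)(10 16 17 13)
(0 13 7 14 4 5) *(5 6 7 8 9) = (0 13 8 9 5)(4 6 7 14) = [13, 1, 2, 3, 6, 0, 7, 14, 9, 5, 10, 11, 12, 8, 4]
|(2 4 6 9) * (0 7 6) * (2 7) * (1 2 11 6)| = 8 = |(0 11 6 9 7 1 2 4)|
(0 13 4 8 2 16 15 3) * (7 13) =(0 7 13 4 8 2 16 15 3) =[7, 1, 16, 0, 8, 5, 6, 13, 2, 9, 10, 11, 12, 4, 14, 3, 15]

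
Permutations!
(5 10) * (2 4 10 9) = (2 4 10 5 9) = [0, 1, 4, 3, 10, 9, 6, 7, 8, 2, 5]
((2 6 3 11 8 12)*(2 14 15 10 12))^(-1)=((2 6 3 11 8)(10 12 14 15))^(-1)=(2 8 11 3 6)(10 15 14 12)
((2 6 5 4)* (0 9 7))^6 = (9)(2 5)(4 6)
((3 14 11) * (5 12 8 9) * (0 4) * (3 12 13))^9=((0 4)(3 14 11 12 8 9 5 13))^9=(0 4)(3 14 11 12 8 9 5 13)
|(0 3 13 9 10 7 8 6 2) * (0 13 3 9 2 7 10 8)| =10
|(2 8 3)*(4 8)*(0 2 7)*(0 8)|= |(0 2 4)(3 7 8)|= 3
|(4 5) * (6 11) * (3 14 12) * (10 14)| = |(3 10 14 12)(4 5)(6 11)| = 4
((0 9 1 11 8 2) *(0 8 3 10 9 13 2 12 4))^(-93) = ((0 13 2 8 12 4)(1 11 3 10 9))^(-93) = (0 8)(1 3 9 11 10)(2 4)(12 13)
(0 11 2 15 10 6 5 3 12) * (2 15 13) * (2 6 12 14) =(0 11 15 10 12)(2 13 6 5 3 14) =[11, 1, 13, 14, 4, 3, 5, 7, 8, 9, 12, 15, 0, 6, 2, 10]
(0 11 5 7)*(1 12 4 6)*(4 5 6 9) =(0 11 6 1 12 5 7)(4 9) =[11, 12, 2, 3, 9, 7, 1, 0, 8, 4, 10, 6, 5]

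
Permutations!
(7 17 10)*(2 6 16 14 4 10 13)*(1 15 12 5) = [0, 15, 6, 3, 10, 1, 16, 17, 8, 9, 7, 11, 5, 2, 4, 12, 14, 13] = (1 15 12 5)(2 6 16 14 4 10 7 17 13)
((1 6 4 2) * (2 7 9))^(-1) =((1 6 4 7 9 2))^(-1) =(1 2 9 7 4 6)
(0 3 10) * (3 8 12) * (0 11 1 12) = [8, 12, 2, 10, 4, 5, 6, 7, 0, 9, 11, 1, 3] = (0 8)(1 12 3 10 11)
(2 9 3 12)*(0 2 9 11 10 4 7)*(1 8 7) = [2, 8, 11, 12, 1, 5, 6, 0, 7, 3, 4, 10, 9] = (0 2 11 10 4 1 8 7)(3 12 9)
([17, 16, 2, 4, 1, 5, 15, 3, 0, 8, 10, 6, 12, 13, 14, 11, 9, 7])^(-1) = (0 8 9 16 1 4 3 7 17)(6 11 15)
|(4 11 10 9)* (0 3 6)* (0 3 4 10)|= |(0 4 11)(3 6)(9 10)|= 6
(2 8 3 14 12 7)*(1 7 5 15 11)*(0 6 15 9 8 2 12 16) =(0 6 15 11 1 7 12 5 9 8 3 14 16) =[6, 7, 2, 14, 4, 9, 15, 12, 3, 8, 10, 1, 5, 13, 16, 11, 0]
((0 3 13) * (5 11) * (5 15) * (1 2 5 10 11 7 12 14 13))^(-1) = ((0 3 1 2 5 7 12 14 13)(10 11 15))^(-1) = (0 13 14 12 7 5 2 1 3)(10 15 11)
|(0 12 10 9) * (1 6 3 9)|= 7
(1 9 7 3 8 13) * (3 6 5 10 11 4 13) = (1 9 7 6 5 10 11 4 13)(3 8) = [0, 9, 2, 8, 13, 10, 5, 6, 3, 7, 11, 4, 12, 1]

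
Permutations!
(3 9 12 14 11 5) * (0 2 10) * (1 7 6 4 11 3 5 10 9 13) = [2, 7, 9, 13, 11, 5, 4, 6, 8, 12, 0, 10, 14, 1, 3] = (0 2 9 12 14 3 13 1 7 6 4 11 10)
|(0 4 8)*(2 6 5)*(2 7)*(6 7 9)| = 6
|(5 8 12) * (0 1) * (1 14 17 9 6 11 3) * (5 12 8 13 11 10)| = 11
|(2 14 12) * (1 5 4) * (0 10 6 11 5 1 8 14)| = 10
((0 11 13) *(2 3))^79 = ((0 11 13)(2 3))^79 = (0 11 13)(2 3)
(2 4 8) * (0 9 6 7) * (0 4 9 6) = [6, 1, 9, 3, 8, 5, 7, 4, 2, 0] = (0 6 7 4 8 2 9)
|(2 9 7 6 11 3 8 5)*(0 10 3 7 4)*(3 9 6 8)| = |(0 10 9 4)(2 6 11 7 8 5)| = 12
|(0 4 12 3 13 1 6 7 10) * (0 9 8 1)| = 30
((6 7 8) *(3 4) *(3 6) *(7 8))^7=((3 4 6 8))^7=(3 8 6 4)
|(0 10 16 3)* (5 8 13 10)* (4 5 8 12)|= |(0 8 13 10 16 3)(4 5 12)|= 6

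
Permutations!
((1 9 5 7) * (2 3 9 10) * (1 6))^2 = (1 2 9 7)(3 5 6 10)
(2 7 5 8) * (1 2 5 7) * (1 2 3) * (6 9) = (1 3)(5 8)(6 9) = [0, 3, 2, 1, 4, 8, 9, 7, 5, 6]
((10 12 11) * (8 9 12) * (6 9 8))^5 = ((6 9 12 11 10))^5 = (12)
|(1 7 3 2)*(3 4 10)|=6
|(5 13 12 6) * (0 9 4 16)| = |(0 9 4 16)(5 13 12 6)| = 4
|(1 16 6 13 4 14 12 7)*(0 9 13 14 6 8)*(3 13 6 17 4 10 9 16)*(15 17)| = 9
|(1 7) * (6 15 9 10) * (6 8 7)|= 7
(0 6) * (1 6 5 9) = (0 5 9 1 6) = [5, 6, 2, 3, 4, 9, 0, 7, 8, 1]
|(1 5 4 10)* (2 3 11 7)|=4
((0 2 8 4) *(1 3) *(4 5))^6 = (0 2 8 5 4)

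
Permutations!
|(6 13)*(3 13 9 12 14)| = |(3 13 6 9 12 14)| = 6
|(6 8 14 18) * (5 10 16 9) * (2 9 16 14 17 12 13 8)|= |(2 9 5 10 14 18 6)(8 17 12 13)|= 28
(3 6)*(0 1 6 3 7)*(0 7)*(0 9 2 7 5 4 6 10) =[1, 10, 7, 3, 6, 4, 9, 5, 8, 2, 0] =(0 1 10)(2 7 5 4 6 9)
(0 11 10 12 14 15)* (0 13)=(0 11 10 12 14 15 13)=[11, 1, 2, 3, 4, 5, 6, 7, 8, 9, 12, 10, 14, 0, 15, 13]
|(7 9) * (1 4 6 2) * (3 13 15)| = 12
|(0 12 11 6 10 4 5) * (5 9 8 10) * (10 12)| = 9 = |(0 10 4 9 8 12 11 6 5)|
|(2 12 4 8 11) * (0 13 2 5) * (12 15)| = 9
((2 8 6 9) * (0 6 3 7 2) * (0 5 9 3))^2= (9)(0 3 2)(6 7 8)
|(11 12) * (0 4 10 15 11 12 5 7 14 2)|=9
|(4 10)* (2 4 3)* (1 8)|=|(1 8)(2 4 10 3)|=4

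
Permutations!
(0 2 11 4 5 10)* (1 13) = [2, 13, 11, 3, 5, 10, 6, 7, 8, 9, 0, 4, 12, 1] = (0 2 11 4 5 10)(1 13)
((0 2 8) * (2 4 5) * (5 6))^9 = (0 5)(2 4)(6 8)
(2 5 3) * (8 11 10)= (2 5 3)(8 11 10)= [0, 1, 5, 2, 4, 3, 6, 7, 11, 9, 8, 10]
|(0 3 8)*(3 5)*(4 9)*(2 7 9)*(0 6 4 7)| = |(0 5 3 8 6 4 2)(7 9)| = 14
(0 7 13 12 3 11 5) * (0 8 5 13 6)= (0 7 6)(3 11 13 12)(5 8)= [7, 1, 2, 11, 4, 8, 0, 6, 5, 9, 10, 13, 3, 12]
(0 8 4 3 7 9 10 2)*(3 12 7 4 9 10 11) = (0 8 9 11 3 4 12 7 10 2) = [8, 1, 0, 4, 12, 5, 6, 10, 9, 11, 2, 3, 7]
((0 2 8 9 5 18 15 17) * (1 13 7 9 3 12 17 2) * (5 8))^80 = ((0 1 13 7 9 8 3 12 17)(2 5 18 15))^80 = (18)(0 17 12 3 8 9 7 13 1)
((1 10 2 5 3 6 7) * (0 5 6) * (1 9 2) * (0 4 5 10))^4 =(0 10 1)(3 4 5)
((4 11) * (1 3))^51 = (1 3)(4 11)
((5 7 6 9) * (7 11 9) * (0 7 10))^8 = (5 9 11)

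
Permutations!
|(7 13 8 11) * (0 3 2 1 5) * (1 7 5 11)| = |(0 3 2 7 13 8 1 11 5)| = 9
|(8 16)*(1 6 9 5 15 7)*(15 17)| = |(1 6 9 5 17 15 7)(8 16)| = 14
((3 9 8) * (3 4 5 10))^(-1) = ((3 9 8 4 5 10))^(-1) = (3 10 5 4 8 9)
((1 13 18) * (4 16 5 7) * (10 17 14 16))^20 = (1 18 13)(4 7 5 16 14 17 10)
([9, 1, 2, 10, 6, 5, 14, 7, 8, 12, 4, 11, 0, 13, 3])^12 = [0, 1, 2, 4, 14, 5, 3, 7, 8, 9, 6, 11, 12, 13, 10]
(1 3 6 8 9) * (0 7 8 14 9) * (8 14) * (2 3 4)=(0 7 14 9 1 4 2 3 6 8)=[7, 4, 3, 6, 2, 5, 8, 14, 0, 1, 10, 11, 12, 13, 9]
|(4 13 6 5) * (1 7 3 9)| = 4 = |(1 7 3 9)(4 13 6 5)|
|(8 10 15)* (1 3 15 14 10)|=4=|(1 3 15 8)(10 14)|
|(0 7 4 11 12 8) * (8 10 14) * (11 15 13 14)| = 21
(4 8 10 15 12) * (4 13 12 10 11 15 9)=(4 8 11 15 10 9)(12 13)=[0, 1, 2, 3, 8, 5, 6, 7, 11, 4, 9, 15, 13, 12, 14, 10]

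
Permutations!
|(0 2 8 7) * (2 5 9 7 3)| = |(0 5 9 7)(2 8 3)| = 12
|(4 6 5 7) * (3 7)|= 5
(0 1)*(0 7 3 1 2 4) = [2, 7, 4, 1, 0, 5, 6, 3] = (0 2 4)(1 7 3)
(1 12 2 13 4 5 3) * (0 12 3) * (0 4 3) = (0 12 2 13 3 1)(4 5) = [12, 0, 13, 1, 5, 4, 6, 7, 8, 9, 10, 11, 2, 3]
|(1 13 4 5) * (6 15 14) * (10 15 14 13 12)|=14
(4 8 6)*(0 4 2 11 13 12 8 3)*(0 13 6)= (0 4 3 13 12 8)(2 11 6)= [4, 1, 11, 13, 3, 5, 2, 7, 0, 9, 10, 6, 8, 12]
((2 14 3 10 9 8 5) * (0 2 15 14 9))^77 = (0 15 2 14 9 3 8 10 5)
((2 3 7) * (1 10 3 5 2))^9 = (1 10 3 7)(2 5)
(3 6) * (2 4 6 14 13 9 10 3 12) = [0, 1, 4, 14, 6, 5, 12, 7, 8, 10, 3, 11, 2, 9, 13] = (2 4 6 12)(3 14 13 9 10)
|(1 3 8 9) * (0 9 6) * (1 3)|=5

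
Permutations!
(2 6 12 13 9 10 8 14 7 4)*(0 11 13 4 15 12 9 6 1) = (0 11 13 6 9 10 8 14 7 15 12 4 2 1) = [11, 0, 1, 3, 2, 5, 9, 15, 14, 10, 8, 13, 4, 6, 7, 12]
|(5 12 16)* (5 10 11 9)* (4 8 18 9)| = 9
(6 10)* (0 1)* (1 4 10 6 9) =(0 4 10 9 1) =[4, 0, 2, 3, 10, 5, 6, 7, 8, 1, 9]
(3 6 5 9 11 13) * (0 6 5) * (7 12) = [6, 1, 2, 5, 4, 9, 0, 12, 8, 11, 10, 13, 7, 3] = (0 6)(3 5 9 11 13)(7 12)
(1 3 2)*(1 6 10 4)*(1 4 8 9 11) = (1 3 2 6 10 8 9 11) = [0, 3, 6, 2, 4, 5, 10, 7, 9, 11, 8, 1]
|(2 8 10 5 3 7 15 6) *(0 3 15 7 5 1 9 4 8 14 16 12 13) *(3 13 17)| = 90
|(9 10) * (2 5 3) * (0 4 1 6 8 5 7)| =18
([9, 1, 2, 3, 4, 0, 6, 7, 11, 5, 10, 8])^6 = (11)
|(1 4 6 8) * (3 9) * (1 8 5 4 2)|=6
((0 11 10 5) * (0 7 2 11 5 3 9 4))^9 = (11)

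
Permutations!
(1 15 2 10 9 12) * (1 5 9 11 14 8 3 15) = [0, 1, 10, 15, 4, 9, 6, 7, 3, 12, 11, 14, 5, 13, 8, 2] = (2 10 11 14 8 3 15)(5 9 12)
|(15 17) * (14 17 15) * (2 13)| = |(2 13)(14 17)| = 2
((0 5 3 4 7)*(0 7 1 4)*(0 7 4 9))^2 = (0 3 4 9 5 7 1)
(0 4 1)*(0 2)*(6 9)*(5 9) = [4, 2, 0, 3, 1, 9, 5, 7, 8, 6] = (0 4 1 2)(5 9 6)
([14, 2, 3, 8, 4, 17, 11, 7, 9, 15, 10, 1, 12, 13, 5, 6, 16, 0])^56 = (17)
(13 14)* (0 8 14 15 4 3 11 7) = (0 8 14 13 15 4 3 11 7) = [8, 1, 2, 11, 3, 5, 6, 0, 14, 9, 10, 7, 12, 15, 13, 4]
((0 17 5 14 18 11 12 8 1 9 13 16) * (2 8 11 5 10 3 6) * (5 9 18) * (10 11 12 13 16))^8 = ((0 17 11 13 10 3 6 2 8 1 18 9 16)(5 14))^8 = (0 8 13 9 6 17 1 10 16 2 11 18 3)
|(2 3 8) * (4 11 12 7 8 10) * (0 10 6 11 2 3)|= 12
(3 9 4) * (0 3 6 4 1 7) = [3, 7, 2, 9, 6, 5, 4, 0, 8, 1] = (0 3 9 1 7)(4 6)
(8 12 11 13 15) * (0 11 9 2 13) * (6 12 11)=(0 6 12 9 2 13 15 8 11)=[6, 1, 13, 3, 4, 5, 12, 7, 11, 2, 10, 0, 9, 15, 14, 8]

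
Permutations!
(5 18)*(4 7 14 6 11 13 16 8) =[0, 1, 2, 3, 7, 18, 11, 14, 4, 9, 10, 13, 12, 16, 6, 15, 8, 17, 5] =(4 7 14 6 11 13 16 8)(5 18)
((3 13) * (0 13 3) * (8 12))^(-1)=(0 13)(8 12)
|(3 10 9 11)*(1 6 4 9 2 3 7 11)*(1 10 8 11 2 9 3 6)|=|(2 6 4 3 8 11 7)(9 10)|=14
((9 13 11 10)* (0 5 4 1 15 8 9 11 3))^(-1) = ((0 5 4 1 15 8 9 13 3)(10 11))^(-1) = (0 3 13 9 8 15 1 4 5)(10 11)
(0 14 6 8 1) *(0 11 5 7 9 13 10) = (0 14 6 8 1 11 5 7 9 13 10) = [14, 11, 2, 3, 4, 7, 8, 9, 1, 13, 0, 5, 12, 10, 6]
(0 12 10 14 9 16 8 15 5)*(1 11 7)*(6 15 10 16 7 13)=(0 12 16 8 10 14 9 7 1 11 13 6 15 5)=[12, 11, 2, 3, 4, 0, 15, 1, 10, 7, 14, 13, 16, 6, 9, 5, 8]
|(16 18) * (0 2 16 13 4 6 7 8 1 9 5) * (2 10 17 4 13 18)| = |(18)(0 10 17 4 6 7 8 1 9 5)(2 16)| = 10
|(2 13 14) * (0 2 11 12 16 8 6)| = |(0 2 13 14 11 12 16 8 6)| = 9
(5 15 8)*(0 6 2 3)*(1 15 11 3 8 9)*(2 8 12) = (0 6 8 5 11 3)(1 15 9)(2 12) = [6, 15, 12, 0, 4, 11, 8, 7, 5, 1, 10, 3, 2, 13, 14, 9]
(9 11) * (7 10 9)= (7 10 9 11)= [0, 1, 2, 3, 4, 5, 6, 10, 8, 11, 9, 7]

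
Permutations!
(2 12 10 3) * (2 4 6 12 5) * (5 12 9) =[0, 1, 12, 4, 6, 2, 9, 7, 8, 5, 3, 11, 10] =(2 12 10 3 4 6 9 5)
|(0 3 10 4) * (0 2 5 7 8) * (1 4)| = 9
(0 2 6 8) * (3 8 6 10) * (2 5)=(0 5 2 10 3 8)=[5, 1, 10, 8, 4, 2, 6, 7, 0, 9, 3]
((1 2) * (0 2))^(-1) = ((0 2 1))^(-1) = (0 1 2)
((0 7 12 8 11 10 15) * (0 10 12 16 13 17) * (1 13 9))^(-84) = (17) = ((0 7 16 9 1 13 17)(8 11 12)(10 15))^(-84)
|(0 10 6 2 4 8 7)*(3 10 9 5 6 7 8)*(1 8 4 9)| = |(0 1 8 4 3 10 7)(2 9 5 6)| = 28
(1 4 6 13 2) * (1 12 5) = (1 4 6 13 2 12 5) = [0, 4, 12, 3, 6, 1, 13, 7, 8, 9, 10, 11, 5, 2]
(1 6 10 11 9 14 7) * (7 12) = (1 6 10 11 9 14 12 7) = [0, 6, 2, 3, 4, 5, 10, 1, 8, 14, 11, 9, 7, 13, 12]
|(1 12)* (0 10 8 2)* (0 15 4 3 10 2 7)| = 8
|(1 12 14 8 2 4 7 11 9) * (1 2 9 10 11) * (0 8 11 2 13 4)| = 12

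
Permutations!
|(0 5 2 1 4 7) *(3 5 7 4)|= 4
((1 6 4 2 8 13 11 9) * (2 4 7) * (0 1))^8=(0 9 11 13 8 2 7 6 1)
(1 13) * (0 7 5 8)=(0 7 5 8)(1 13)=[7, 13, 2, 3, 4, 8, 6, 5, 0, 9, 10, 11, 12, 1]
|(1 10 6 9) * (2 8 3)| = |(1 10 6 9)(2 8 3)| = 12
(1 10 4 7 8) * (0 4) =(0 4 7 8 1 10) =[4, 10, 2, 3, 7, 5, 6, 8, 1, 9, 0]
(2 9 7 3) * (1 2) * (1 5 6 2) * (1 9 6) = (1 9 7 3 5)(2 6) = [0, 9, 6, 5, 4, 1, 2, 3, 8, 7]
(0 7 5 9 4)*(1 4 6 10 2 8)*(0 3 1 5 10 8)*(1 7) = (0 1 4 3 7 10 2)(5 9 6 8) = [1, 4, 0, 7, 3, 9, 8, 10, 5, 6, 2]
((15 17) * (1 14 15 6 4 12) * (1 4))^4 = ((1 14 15 17 6)(4 12))^4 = (1 6 17 15 14)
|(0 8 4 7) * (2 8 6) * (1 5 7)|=|(0 6 2 8 4 1 5 7)|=8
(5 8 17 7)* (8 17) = [0, 1, 2, 3, 4, 17, 6, 5, 8, 9, 10, 11, 12, 13, 14, 15, 16, 7] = (5 17 7)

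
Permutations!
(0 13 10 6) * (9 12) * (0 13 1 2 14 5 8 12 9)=(0 1 2 14 5 8 12)(6 13 10)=[1, 2, 14, 3, 4, 8, 13, 7, 12, 9, 6, 11, 0, 10, 5]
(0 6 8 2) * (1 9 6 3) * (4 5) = (0 3 1 9 6 8 2)(4 5) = [3, 9, 0, 1, 5, 4, 8, 7, 2, 6]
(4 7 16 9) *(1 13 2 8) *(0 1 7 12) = (0 1 13 2 8 7 16 9 4 12) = [1, 13, 8, 3, 12, 5, 6, 16, 7, 4, 10, 11, 0, 2, 14, 15, 9]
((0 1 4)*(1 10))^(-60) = ((0 10 1 4))^(-60) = (10)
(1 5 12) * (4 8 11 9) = [0, 5, 2, 3, 8, 12, 6, 7, 11, 4, 10, 9, 1] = (1 5 12)(4 8 11 9)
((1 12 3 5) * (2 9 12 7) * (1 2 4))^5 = ((1 7 4)(2 9 12 3 5))^5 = (12)(1 4 7)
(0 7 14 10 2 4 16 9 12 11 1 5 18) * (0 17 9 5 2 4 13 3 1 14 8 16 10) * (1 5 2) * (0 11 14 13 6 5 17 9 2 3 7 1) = (0 1)(2 6 5 18 9 12 14 11 13 7 8 16 3 17)(4 10) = [1, 0, 6, 17, 10, 18, 5, 8, 16, 12, 4, 13, 14, 7, 11, 15, 3, 2, 9]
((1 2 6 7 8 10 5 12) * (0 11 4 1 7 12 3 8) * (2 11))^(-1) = ((0 2 6 12 7)(1 11 4)(3 8 10 5))^(-1) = (0 7 12 6 2)(1 4 11)(3 5 10 8)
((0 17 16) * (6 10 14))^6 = (17)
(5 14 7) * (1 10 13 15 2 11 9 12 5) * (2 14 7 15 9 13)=(1 10 2 11 13 9 12 5 7)(14 15)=[0, 10, 11, 3, 4, 7, 6, 1, 8, 12, 2, 13, 5, 9, 15, 14]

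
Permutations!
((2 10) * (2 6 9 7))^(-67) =((2 10 6 9 7))^(-67) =(2 9 10 7 6)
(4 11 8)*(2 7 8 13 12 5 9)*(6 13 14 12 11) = (2 7 8 4 6 13 11 14 12 5 9) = [0, 1, 7, 3, 6, 9, 13, 8, 4, 2, 10, 14, 5, 11, 12]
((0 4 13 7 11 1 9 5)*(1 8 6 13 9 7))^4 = (1 6 11)(7 13 8)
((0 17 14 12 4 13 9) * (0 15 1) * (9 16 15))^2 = ((0 17 14 12 4 13 16 15 1))^2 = (0 14 4 16 1 17 12 13 15)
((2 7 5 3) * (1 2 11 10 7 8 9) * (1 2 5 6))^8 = ((1 5 3 11 10 7 6)(2 8 9))^8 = (1 5 3 11 10 7 6)(2 9 8)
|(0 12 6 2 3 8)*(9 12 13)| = |(0 13 9 12 6 2 3 8)| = 8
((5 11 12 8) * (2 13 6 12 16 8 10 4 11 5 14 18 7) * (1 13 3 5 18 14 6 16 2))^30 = ((1 13 16 8 6 12 10 4 11 2 3 5 18 7))^30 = (1 16 6 10 11 3 18)(2 5 7 13 8 12 4)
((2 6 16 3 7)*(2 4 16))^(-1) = (2 6)(3 16 4 7)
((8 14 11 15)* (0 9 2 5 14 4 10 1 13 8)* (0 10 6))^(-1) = (0 6 4 8 13 1 10 15 11 14 5 2 9)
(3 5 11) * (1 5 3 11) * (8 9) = (11)(1 5)(8 9) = [0, 5, 2, 3, 4, 1, 6, 7, 9, 8, 10, 11]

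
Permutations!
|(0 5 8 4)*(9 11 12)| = |(0 5 8 4)(9 11 12)| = 12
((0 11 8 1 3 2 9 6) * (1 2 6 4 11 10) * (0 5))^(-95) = (11)(0 10 1 3 6 5)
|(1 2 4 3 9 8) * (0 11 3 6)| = |(0 11 3 9 8 1 2 4 6)| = 9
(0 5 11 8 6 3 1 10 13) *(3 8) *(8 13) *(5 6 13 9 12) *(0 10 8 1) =(0 6 9 12 5 11 3)(1 8 13 10) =[6, 8, 2, 0, 4, 11, 9, 7, 13, 12, 1, 3, 5, 10]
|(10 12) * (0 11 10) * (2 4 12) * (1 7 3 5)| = 12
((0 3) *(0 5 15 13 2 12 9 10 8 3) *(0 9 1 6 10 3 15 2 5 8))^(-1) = (0 10 6 1 12 2 5 13 15 8 3 9)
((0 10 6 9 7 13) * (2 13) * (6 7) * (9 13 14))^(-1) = ((0 10 7 2 14 9 6 13))^(-1) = (0 13 6 9 14 2 7 10)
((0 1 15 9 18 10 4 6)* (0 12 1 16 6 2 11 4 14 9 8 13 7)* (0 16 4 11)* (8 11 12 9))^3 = ((0 4 2)(1 15 11 12)(6 9 18 10 14 8 13 7 16))^3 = (1 12 11 15)(6 10 13)(7 9 14)(8 16 18)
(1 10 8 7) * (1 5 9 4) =(1 10 8 7 5 9 4) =[0, 10, 2, 3, 1, 9, 6, 5, 7, 4, 8]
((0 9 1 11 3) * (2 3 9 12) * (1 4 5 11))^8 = ((0 12 2 3)(4 5 11 9))^8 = (12)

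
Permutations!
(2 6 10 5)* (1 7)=[0, 7, 6, 3, 4, 2, 10, 1, 8, 9, 5]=(1 7)(2 6 10 5)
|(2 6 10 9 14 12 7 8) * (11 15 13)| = |(2 6 10 9 14 12 7 8)(11 15 13)| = 24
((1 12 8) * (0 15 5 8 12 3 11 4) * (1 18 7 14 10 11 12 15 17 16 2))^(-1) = (0 4 11 10 14 7 18 8 5 15 12 3 1 2 16 17)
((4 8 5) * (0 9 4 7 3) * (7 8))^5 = ((0 9 4 7 3)(5 8))^5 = (9)(5 8)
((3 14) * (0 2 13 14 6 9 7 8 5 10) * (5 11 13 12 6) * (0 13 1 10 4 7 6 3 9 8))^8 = (14)(0 2 12 3 5 4 7)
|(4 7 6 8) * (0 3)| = |(0 3)(4 7 6 8)| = 4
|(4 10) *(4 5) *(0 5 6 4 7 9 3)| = 15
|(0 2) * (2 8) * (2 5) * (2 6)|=5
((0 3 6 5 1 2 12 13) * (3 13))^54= (13)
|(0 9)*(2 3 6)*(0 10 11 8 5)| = 6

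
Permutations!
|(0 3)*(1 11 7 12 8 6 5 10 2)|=18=|(0 3)(1 11 7 12 8 6 5 10 2)|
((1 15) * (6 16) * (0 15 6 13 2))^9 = (0 1 16 2 15 6 13) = ((0 15 1 6 16 13 2))^9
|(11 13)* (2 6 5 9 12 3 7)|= 14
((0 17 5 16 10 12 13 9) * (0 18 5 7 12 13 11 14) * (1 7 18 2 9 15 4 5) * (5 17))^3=((0 5 16 10 13 15 4 17 18 1 7 12 11 14)(2 9))^3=(0 10 4 1 11 5 13 17 7 14 16 15 18 12)(2 9)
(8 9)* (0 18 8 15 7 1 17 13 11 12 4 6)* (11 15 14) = (0 18 8 9 14 11 12 4 6)(1 17 13 15 7) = [18, 17, 2, 3, 6, 5, 0, 1, 9, 14, 10, 12, 4, 15, 11, 7, 16, 13, 8]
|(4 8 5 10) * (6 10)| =|(4 8 5 6 10)| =5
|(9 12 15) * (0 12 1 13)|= 6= |(0 12 15 9 1 13)|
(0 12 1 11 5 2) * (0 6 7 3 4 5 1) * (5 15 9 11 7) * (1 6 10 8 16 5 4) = (0 12)(1 7 3)(2 10 8 16 5)(4 15 9 11 6) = [12, 7, 10, 1, 15, 2, 4, 3, 16, 11, 8, 6, 0, 13, 14, 9, 5]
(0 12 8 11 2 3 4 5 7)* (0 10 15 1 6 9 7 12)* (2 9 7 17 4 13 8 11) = (1 6 7 10 15)(2 3 13 8)(4 5 12 11 9 17) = [0, 6, 3, 13, 5, 12, 7, 10, 2, 17, 15, 9, 11, 8, 14, 1, 16, 4]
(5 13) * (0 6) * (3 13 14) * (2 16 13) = [6, 1, 16, 2, 4, 14, 0, 7, 8, 9, 10, 11, 12, 5, 3, 15, 13] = (0 6)(2 16 13 5 14 3)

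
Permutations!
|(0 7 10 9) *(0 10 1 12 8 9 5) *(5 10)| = 7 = |(0 7 1 12 8 9 5)|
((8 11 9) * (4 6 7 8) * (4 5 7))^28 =(5 11 7 9 8)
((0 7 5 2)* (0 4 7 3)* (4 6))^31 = ((0 3)(2 6 4 7 5))^31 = (0 3)(2 6 4 7 5)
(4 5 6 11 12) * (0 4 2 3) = (0 4 5 6 11 12 2 3) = [4, 1, 3, 0, 5, 6, 11, 7, 8, 9, 10, 12, 2]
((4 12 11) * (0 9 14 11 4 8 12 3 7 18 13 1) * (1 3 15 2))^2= ((0 9 14 11 8 12 4 15 2 1)(3 7 18 13))^2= (0 14 8 4 2)(1 9 11 12 15)(3 18)(7 13)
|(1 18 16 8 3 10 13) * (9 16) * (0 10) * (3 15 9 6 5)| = |(0 10 13 1 18 6 5 3)(8 15 9 16)| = 8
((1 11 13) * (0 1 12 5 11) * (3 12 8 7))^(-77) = ((0 1)(3 12 5 11 13 8 7))^(-77) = (13)(0 1)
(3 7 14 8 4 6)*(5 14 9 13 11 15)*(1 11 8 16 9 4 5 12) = [0, 11, 2, 7, 6, 14, 3, 4, 5, 13, 10, 15, 1, 8, 16, 12, 9] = (1 11 15 12)(3 7 4 6)(5 14 16 9 13 8)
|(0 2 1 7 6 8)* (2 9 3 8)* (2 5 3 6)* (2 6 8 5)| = 12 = |(0 9 8)(1 7 6 2)(3 5)|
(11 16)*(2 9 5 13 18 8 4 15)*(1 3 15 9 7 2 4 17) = (1 3 15 4 9 5 13 18 8 17)(2 7)(11 16) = [0, 3, 7, 15, 9, 13, 6, 2, 17, 5, 10, 16, 12, 18, 14, 4, 11, 1, 8]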